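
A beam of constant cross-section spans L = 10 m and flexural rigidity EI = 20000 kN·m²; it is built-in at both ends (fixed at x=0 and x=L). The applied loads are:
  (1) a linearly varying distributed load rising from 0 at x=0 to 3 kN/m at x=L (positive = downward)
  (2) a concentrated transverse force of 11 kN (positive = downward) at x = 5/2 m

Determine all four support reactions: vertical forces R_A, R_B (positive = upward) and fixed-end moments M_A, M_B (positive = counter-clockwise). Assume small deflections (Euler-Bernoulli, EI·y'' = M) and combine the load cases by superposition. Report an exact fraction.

Load 1 — triangular load w₀=3 kN/m (0→w₀ over full span):
  R_A = 3w₀L/20 = 3·3·10/20 = 9/2 kN
  M_A = w₀L²/30 = 3·10²/30 = 10 kN·m
  R_B = 7w₀L/20 = 7·3·10/20 = 21/2 kN
  M_B = -w₀L²/20 = -3·10²/20 = -15 kN·m
Load 2 — point force P=11 kN at a=5/2 m (b=L-a=15/2):
  R_A = Pb²(3a+b)/L³ = 11·(15/2)²·(3·(5/2)+(15/2))/10³ = 297/32 kN
  M_A = Pab²/L² = 11·(5/2)·(15/2)²/10² = 495/32 kN·m
  R_B = Pa²(a+3b)/L³ = 11·(5/2)²·((5/2)+3·(15/2))/10³ = 55/32 kN
  M_B = -Pa²b/L² = -11·(5/2)²·(15/2)/10² = -165/32 kN·m
Superposition: R_A = 441/32 kN, M_A = 815/32 kN·m, R_B = 391/32 kN, M_B = -645/32 kN·m

R_A = 441/32 kN, M_A = 815/32 kN·m, R_B = 391/32 kN, M_B = -645/32 kN·m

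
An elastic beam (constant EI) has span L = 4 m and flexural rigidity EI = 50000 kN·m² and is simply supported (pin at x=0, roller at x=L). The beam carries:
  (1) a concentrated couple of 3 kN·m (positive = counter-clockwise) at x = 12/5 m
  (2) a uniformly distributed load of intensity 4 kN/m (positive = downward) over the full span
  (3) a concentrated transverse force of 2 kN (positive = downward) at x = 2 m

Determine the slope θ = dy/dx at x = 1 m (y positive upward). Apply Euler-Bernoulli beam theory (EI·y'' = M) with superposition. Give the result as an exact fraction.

θ(1) = -5699/30000000 rad

Load 1 — applied couple M₀=3 kN·m at a=12/5 m (b=L-a=8/5):
  θ_1 = (M₀x²/(2L)+C₁)/EI  [x≤a] with C₁=M₀(3b²-L²)/(6L)=-26/25 = (3·1²/(2·4)+(-26/25))/50000 = -133/10000000 rad
Load 2 — uniform load w=4 kN/m over full span:
  θ_2 = -w(L³-6Lx²+4x³)/(24EI) = -4·(4³-6·4·1²+4·1³)/(24·50000) = -11/75000 rad
Load 3 — point force P=2 kN at a=2 m (b=L-a=2):
  θ_3 = -Pb(L²-b²-3x²)/(6LEI)  [x≤a] = -2·2·(4²-2²-3·1²)/(6·4·50000) = -3/100000 rad
Superposition: θ = Σ θ_i = -5699/30000000 rad ≈ -0.000190 rad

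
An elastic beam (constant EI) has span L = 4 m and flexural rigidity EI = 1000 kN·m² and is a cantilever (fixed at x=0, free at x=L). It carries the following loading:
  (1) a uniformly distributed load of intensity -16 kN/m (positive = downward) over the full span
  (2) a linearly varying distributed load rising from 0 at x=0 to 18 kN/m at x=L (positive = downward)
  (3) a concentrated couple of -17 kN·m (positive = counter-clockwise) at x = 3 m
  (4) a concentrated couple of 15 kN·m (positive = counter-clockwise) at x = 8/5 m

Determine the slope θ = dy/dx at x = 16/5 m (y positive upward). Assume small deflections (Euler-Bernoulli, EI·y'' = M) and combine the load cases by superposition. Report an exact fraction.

Load 1 — uniform load w=-16 kN/m over full span:
  θ_1 = -wx(x²-3Lx+3L²)/(6EI) = -(-16)·(16/5)·((16/5)²-3·4·(16/5)+3·4²)/(6·1000) = 7936/46875 rad
Load 2 — triangular load w₀=18 kN/m (0→w₀ over full span):
  θ_2 = (w₀Lx²/4-w₀L²x/3-w₀x⁴/(24L))/EI = (18·4·(16/5)²/4-18·4²·(16/5)/3-18·(16/5)⁴/(24·4))/1000 = -11136/78125 rad
Load 3 — applied couple M₀=-17 kN·m at a=3 m (b=L-a=1):
  θ_3 = M₀a/EI  [x>a] = (-17)·3/1000 = -51/1000 rad
Load 4 — applied couple M₀=15 kN·m at a=8/5 m (b=L-a=12/5):
  θ_4 = M₀a/EI  [x>a] = 15·(8/5)/1000 = 3/125 rad
Superposition: θ = Σ θ_i = -449/1875000 rad ≈ -0.000239 rad

θ(16/5) = -449/1875000 rad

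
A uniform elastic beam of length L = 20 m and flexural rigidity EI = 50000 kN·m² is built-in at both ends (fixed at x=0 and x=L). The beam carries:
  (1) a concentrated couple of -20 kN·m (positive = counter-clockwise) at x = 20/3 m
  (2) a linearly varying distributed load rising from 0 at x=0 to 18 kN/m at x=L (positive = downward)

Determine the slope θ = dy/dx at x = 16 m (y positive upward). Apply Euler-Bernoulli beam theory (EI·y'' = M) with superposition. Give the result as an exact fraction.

Load 1 — applied couple M₀=-20 kN·m at a=20/3 m (b=L-a=40/3):
  θ_1 = (R_Ax²/2 - M_Ax - M₀(x-a))/EI  [x>a] with R_A=-4/3, M_A=0 = ((-4/3)·16²/2 - 0·16 - (-20)·(16-(20/3)))/50000 = 1/3125 rad
Load 2 — triangular load w₀=18 kN/m (0→w₀ over full span):
  θ_2 = -w₀(2x(L-x)(L-2x)(x+2L)+x²(L-x)²)/(120LEI) = -18·(2·16·(20-16)·(20-2·16)·(16+2·20)+16²·(20-16)²)/(120·20·50000) = 192/15625 rad
Superposition: θ = Σ θ_i = 197/15625 rad ≈ 0.012608 rad

θ(16) = 197/15625 rad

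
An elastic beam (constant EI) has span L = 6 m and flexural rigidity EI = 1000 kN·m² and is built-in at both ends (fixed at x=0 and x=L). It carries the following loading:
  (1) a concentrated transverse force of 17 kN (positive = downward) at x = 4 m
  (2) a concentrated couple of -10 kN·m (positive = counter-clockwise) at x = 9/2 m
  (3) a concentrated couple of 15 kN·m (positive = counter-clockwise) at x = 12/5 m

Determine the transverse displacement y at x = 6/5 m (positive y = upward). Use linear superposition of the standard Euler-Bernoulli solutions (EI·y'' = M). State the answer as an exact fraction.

Load 1 — point force P=17 kN at a=4 m (b=L-a=2):
  y_1 = -Pb²x²(3aL-(3a+b)x)/(6L³EI)  [x≤a] = -17·2²·(6/5)²·(3·4·6-(3·4+2)·(6/5))/(6·6³·1000) = -391/93750 m
Load 2 — applied couple M₀=-10 kN·m at a=9/2 m (b=L-a=3/2):
  y_2 = (R_Ax³/6 - M_Ax²/2)/EI  [x≤a] with R_A=-15/8, M_A=-25/8 = ((-15/8)·(6/5)³/6 - (-25/8)·(6/5)²/2)/1000 = 171/100000 m
Load 3 — applied couple M₀=15 kN·m at a=12/5 m (b=L-a=18/5):
  y_3 = (R_Ax³/6 - M_Ax²/2)/EI  [x≤a] with R_A=18/5, M_A=9/5 = ((18/5)·(6/5)³/6 - (9/5)·(6/5)²/2)/1000 = -81/312500 m
Superposition: y = Σ y_i = -20399/7500000 m ≈ -0.002720 m

y(6/5) = -20399/7500000 m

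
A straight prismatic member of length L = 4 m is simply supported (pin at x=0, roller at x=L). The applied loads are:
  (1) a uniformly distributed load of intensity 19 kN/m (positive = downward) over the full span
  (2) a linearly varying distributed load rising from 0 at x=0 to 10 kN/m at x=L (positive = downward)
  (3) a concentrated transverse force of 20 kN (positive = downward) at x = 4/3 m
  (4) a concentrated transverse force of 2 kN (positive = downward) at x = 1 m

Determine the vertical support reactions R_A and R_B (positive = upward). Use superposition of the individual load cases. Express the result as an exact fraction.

Load 1 — uniform load w=19 kN/m over full span:
  R_A = wL/2 = 19·4/2 = 38 kN
  R_B = wL/2 = 19·4/2 = 38 kN
Load 2 — triangular load w₀=10 kN/m (0→w₀ over full span):
  R_A = w₀L/6 = 10·4/6 = 20/3 kN
  R_B = w₀L/3 = 10·4/3 = 40/3 kN
Load 3 — point force P=20 kN at a=4/3 m (b=L-a=8/3):
  R_A = Pb/L = 20·(8/3)/4 = 40/3 kN
  R_B = Pa/L = 20·(4/3)/4 = 20/3 kN
Load 4 — point force P=2 kN at a=1 m (b=L-a=3):
  R_A = Pb/L = 2·3/4 = 3/2 kN
  R_B = Pa/L = 2·1/4 = 1/2 kN
Superposition: R_A = 119/2 kN, R_B = 117/2 kN

R_A = 119/2 kN, R_B = 117/2 kN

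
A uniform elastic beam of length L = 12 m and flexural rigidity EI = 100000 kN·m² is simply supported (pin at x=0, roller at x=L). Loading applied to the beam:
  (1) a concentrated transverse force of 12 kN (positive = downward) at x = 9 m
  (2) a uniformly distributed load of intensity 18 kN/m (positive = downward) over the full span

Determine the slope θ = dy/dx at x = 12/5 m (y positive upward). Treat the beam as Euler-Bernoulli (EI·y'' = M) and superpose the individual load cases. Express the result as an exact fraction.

Load 1 — point force P=12 kN at a=9 m (b=L-a=3):
  θ_1 = -Pb(L²-b²-3x²)/(6LEI)  [x≤a] = -12·3·(12²-3²-3·(12/5)²)/(6·12·100000) = -2943/5000000 rad
Load 2 — uniform load w=18 kN/m over full span:
  θ_2 = -w(L³-6Lx²+4x³)/(24EI) = -18·(12³-6·12·(12/5)²+4·(12/5)³)/(24·100000) = -8019/781250 rad
Superposition: θ = Σ θ_i = -271323/25000000 rad ≈ -0.010853 rad

θ(12/5) = -271323/25000000 rad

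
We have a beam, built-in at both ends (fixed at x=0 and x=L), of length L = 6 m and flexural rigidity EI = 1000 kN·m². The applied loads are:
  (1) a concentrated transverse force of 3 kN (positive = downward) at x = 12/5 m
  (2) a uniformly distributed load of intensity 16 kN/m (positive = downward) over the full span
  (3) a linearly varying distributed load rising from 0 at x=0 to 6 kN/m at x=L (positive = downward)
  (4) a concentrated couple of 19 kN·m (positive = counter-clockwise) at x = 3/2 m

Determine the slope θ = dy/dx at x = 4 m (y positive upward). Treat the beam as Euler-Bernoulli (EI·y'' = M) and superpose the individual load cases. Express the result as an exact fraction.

θ(4) = 32491/1500000 rad

Load 1 — point force P=3 kN at a=12/5 m (b=L-a=18/5):
  θ_1 = Pa²(L-x)(2bL-(3b+a)(L-x))/(2L³EI)  [x>a] = 3·(12/5)²·(6-4)·(2·(18/5)·6-(3·(18/5)+(12/5))·(6-4))/(2·6³·1000) = 21/15625 rad
Load 2 — uniform load w=16 kN/m over full span:
  θ_2 = -wx(L-x)(L-2x)/(12EI) = -16·4·(6-4)·(6-2·4)/(12·1000) = 8/375 rad
Load 3 — triangular load w₀=6 kN/m (0→w₀ over full span):
  θ_3 = -w₀(2x(L-x)(L-2x)(x+2L)+x²(L-x)²)/(120LEI) = -6·(2·4·(6-4)·(6-2·4)·(4+2·6)+4²·(6-4)²)/(120·6·1000) = 7/1875 rad
Load 4 — applied couple M₀=19 kN·m at a=3/2 m (b=L-a=9/2):
  θ_4 = (R_Ax²/2 - M_Ax - M₀(x-a))/EI  [x>a] with R_A=57/16, M_A=-57/16 = ((57/16)·4²/2 - (-57/16)·4 - 19·(4-(3/2)))/1000 = -19/4000 rad
Superposition: θ = Σ θ_i = 32491/1500000 rad ≈ 0.021661 rad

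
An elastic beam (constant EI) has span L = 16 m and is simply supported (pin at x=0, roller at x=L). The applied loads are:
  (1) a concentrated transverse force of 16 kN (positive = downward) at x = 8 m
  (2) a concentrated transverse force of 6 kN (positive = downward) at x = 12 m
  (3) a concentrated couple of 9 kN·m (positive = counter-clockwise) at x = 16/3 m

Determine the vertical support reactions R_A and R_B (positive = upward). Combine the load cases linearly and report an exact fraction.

R_A = 161/16 kN, R_B = 191/16 kN

Load 1 — point force P=16 kN at a=8 m (b=L-a=8):
  R_A = Pb/L = 16·8/16 = 8 kN
  R_B = Pa/L = 16·8/16 = 8 kN
Load 2 — point force P=6 kN at a=12 m (b=L-a=4):
  R_A = Pb/L = 6·4/16 = 3/2 kN
  R_B = Pa/L = 6·12/16 = 9/2 kN
Load 3 — applied couple M₀=9 kN·m at a=16/3 m (b=L-a=32/3):
  R_A = M₀/L = 9/16 kN
  R_B = -M₀/L = -9/16 kN
Superposition: R_A = 161/16 kN, R_B = 191/16 kN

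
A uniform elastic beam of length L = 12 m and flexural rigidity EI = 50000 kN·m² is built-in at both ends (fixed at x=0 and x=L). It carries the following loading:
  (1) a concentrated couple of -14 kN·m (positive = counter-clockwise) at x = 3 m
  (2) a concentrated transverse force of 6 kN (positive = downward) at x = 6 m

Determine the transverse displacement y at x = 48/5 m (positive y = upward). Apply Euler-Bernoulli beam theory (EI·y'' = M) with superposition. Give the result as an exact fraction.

Load 1 — applied couple M₀=-14 kN·m at a=3 m (b=L-a=9):
  y_1 = (R_Ax³/6 - M_Ax²/2 - M₀(x-a)²/2)/EI  [x>a] with R_A=-21/16, M_A=21/8 = ((-21/16)·(48/5)³/6 - (21/8)·(48/5)²/2 - (-14)·((48/5)-3)²/2)/50000 = -1197/6250000 m
Load 2 — point force P=6 kN at a=6 m (b=L-a=6):
  y_2 = -Pa²(L-x)²(3bL-(3b+a)(L-x))/(6L³EI)  [x>a] = -6·6²·(12-(48/5))²·(3·6·12-(3·6+6)·(12-(48/5)))/(6·12³·50000) = -297/781250 m
Superposition: y = Σ y_i = -3573/6250000 m ≈ -0.000572 m

y(48/5) = -3573/6250000 m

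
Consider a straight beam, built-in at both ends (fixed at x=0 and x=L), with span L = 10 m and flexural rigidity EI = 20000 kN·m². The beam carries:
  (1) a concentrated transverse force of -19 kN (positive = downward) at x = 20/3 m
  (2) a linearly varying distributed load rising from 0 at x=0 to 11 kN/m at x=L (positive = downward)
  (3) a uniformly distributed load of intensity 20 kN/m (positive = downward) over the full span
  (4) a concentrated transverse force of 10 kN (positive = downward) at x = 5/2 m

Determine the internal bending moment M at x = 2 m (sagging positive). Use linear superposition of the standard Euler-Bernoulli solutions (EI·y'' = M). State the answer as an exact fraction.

Load 1 — point force P=-19 kN at a=20/3 m (b=L-a=10/3):
  M_1 = Pb²(3a+b)x/L³ - Pab²/L²  [x≤a] = (-19)·(10/3)²·(3·(20/3)+(10/3))·2/10³ - (-19)·(20/3)·(10/3)²/10² = 38/9 kN·m
Load 2 — triangular load w₀=11 kN/m (0→w₀ over full span):
  M_2 = 3w₀Lx/20 - w₀L²/30 - w₀x³/(6L) = 3·11·10·2/20 - 11·10²/30 - 11·2³/(6·10) = -77/15 kN·m
Load 3 — uniform load w=20 kN/m over full span:
  M_3 = wLx/2 - wL²/12 - wx²/2 = 20·10·2/2 - 20·10²/12 - 20·2²/2 = -20/3 kN·m
Load 4 — point force P=10 kN at a=5/2 m (b=L-a=15/2):
  M_4 = Pb²(3a+b)x/L³ - Pab²/L²  [x≤a] = 10·(15/2)²·(3·(5/2)+(15/2))·2/10³ - 10·(5/2)·(15/2)²/10² = 45/16 kN·m
Superposition: M = Σ M_i = -3431/720 kN·m ≈ -4.765278 kN·m

M(2) = -3431/720 kN·m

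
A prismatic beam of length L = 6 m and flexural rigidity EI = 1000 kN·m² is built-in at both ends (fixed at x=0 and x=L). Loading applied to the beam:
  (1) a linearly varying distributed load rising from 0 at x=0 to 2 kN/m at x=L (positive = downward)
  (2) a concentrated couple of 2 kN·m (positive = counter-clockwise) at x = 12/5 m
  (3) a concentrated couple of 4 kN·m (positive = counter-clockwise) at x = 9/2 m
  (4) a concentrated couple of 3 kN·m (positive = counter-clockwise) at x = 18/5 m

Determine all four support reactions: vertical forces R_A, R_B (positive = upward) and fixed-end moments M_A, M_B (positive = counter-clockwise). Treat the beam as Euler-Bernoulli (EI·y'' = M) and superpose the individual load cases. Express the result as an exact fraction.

Load 1 — triangular load w₀=2 kN/m (0→w₀ over full span):
  R_A = 3w₀L/20 = 3·2·6/20 = 9/5 kN
  M_A = w₀L²/30 = 2·6²/30 = 12/5 kN·m
  R_B = 7w₀L/20 = 7·2·6/20 = 21/5 kN
  M_B = -w₀L²/20 = -2·6²/20 = -18/5 kN·m
Load 2 — applied couple M₀=2 kN·m at a=12/5 m (b=L-a=18/5):
  R_A = 6M₀ab/L³ = 6·2·(12/5)·(18/5)/6³ = 12/25 kN
  M_A = M₀b(2a-b)/L² = 2·(18/5)·(2·(12/5)-(18/5))/6² = 6/25 kN·m
  R_B = -6M₀ab/L³ = -6·2·(12/5)·(18/5)/6³ = -12/25 kN
  M_B = M₀a(2b-a)/L² = 2·(12/5)·(2·(18/5)-(12/5))/6² = 16/25 kN·m
Load 3 — applied couple M₀=4 kN·m at a=9/2 m (b=L-a=3/2):
  R_A = 6M₀ab/L³ = 6·4·(9/2)·(3/2)/6³ = 3/4 kN
  M_A = M₀b(2a-b)/L² = 4·(3/2)·(2·(9/2)-(3/2))/6² = 5/4 kN·m
  R_B = -6M₀ab/L³ = -6·4·(9/2)·(3/2)/6³ = -3/4 kN
  M_B = M₀a(2b-a)/L² = 4·(9/2)·(2·(3/2)-(9/2))/6² = -3/4 kN·m
Load 4 — applied couple M₀=3 kN·m at a=18/5 m (b=L-a=12/5):
  R_A = 6M₀ab/L³ = 6·3·(18/5)·(12/5)/6³ = 18/25 kN
  M_A = M₀b(2a-b)/L² = 3·(12/5)·(2·(18/5)-(12/5))/6² = 24/25 kN·m
  R_B = -6M₀ab/L³ = -6·3·(18/5)·(12/5)/6³ = -18/25 kN
  M_B = M₀a(2b-a)/L² = 3·(18/5)·(2·(12/5)-(18/5))/6² = 9/25 kN·m
Superposition: R_A = 15/4 kN, M_A = 97/20 kN·m, R_B = 9/4 kN, M_B = -67/20 kN·m

R_A = 15/4 kN, M_A = 97/20 kN·m, R_B = 9/4 kN, M_B = -67/20 kN·m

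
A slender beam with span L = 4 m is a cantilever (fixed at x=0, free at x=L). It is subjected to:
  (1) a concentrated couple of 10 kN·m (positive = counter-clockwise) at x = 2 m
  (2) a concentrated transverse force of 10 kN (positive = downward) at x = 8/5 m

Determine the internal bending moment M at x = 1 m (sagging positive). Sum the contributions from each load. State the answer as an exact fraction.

Load 1 — applied couple M₀=10 kN·m at a=2 m (b=L-a=2):
  M_1 = M₀  [x≤a] = 10 = 10 kN·m
Load 2 — point force P=10 kN at a=8/5 m (b=L-a=12/5):
  M_2 = -P(a-x)  [x≤a] = -10·((8/5)-1) = -6 kN·m
Superposition: M = Σ M_i = 4 kN·m ≈ 4.000000 kN·m

M(1) = 4 kN·m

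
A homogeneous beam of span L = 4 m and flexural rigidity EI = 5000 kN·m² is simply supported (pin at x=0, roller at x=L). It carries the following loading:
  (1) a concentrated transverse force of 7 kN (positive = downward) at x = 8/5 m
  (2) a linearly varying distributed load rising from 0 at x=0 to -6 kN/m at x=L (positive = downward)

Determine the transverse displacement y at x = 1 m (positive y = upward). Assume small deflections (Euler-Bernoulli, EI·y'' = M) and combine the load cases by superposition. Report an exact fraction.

Load 1 — point force P=7 kN at a=8/5 m (b=L-a=12/5):
  y_1 = -Pbx(L²-b²-x²)/(6LEI)  [x≤a] = -7·(12/5)·1·(4²-(12/5)²-1²)/(6·4·5000) = -1617/1250000 m
Load 2 — triangular load w₀=-6 kN/m (0→w₀ over full span):
  y_2 = -w₀x(7L⁴-10L²x²+3x⁴)/(360LEI) = -(-6)·1·(7·4⁴-10·4²·1²+3·1⁴)/(360·4·5000) = 109/80000 m
Superposition: y = Σ y_i = 689/10000000 m ≈ 0.000069 m

y(1) = 689/10000000 m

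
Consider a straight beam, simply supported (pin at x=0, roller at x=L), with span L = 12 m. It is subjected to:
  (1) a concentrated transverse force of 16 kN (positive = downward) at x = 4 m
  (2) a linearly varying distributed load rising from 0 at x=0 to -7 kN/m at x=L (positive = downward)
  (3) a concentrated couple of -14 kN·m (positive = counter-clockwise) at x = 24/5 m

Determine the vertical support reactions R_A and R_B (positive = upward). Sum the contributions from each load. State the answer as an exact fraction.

Load 1 — point force P=16 kN at a=4 m (b=L-a=8):
  R_A = Pb/L = 16·8/12 = 32/3 kN
  R_B = Pa/L = 16·4/12 = 16/3 kN
Load 2 — triangular load w₀=-7 kN/m (0→w₀ over full span):
  R_A = w₀L/6 = (-7)·12/6 = -14 kN
  R_B = w₀L/3 = (-7)·12/3 = -28 kN
Load 3 — applied couple M₀=-14 kN·m at a=24/5 m (b=L-a=36/5):
  R_A = M₀/L = (-14)/12 = -7/6 kN
  R_B = -M₀/L = -(-14)/12 = 7/6 kN
Superposition: R_A = -9/2 kN, R_B = -43/2 kN

R_A = -9/2 kN, R_B = -43/2 kN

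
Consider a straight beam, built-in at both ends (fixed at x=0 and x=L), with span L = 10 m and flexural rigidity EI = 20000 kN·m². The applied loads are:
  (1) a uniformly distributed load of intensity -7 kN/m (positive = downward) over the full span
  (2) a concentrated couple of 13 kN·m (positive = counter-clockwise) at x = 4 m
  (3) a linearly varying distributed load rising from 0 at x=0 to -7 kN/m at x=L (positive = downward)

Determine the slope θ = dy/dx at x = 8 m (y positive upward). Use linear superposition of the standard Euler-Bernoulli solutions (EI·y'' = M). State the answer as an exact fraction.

Load 1 — uniform load w=-7 kN/m over full span:
  θ_1 = -wx(L-x)(L-2x)/(12EI) = -(-7)·8·(10-8)·(10-2·8)/(12·20000) = -7/2500 rad
Load 2 — applied couple M₀=13 kN·m at a=4 m (b=L-a=6):
  θ_2 = (R_Ax²/2 - M_Ax - M₀(x-a))/EI  [x>a] with R_A=234/125, M_A=39/25 = ((234/125)·8²/2 - (39/25)·8 - 13·(8-4))/20000 = -143/625000 rad
Load 3 — triangular load w₀=-7 kN/m (0→w₀ over full span):
  θ_3 = -w₀(2x(L-x)(L-2x)(x+2L)+x²(L-x)²)/(120LEI) = -(-7)·(2·8·(10-8)·(10-2·8)·(8+2·10)+8²·(10-8)²)/(120·10·20000) = -14/9375 rad
Superposition: θ = Σ θ_i = -8479/1875000 rad ≈ -0.004522 rad

θ(8) = -8479/1875000 rad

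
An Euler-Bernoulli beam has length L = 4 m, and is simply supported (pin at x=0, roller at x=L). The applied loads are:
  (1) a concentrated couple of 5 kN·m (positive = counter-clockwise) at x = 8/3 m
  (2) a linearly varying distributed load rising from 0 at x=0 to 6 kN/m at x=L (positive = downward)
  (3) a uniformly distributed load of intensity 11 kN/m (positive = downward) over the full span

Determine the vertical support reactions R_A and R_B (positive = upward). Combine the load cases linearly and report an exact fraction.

R_A = 109/4 kN, R_B = 115/4 kN

Load 1 — applied couple M₀=5 kN·m at a=8/3 m (b=L-a=4/3):
  R_A = M₀/L = 5/4 kN
  R_B = -M₀/L = -5/4 kN
Load 2 — triangular load w₀=6 kN/m (0→w₀ over full span):
  R_A = w₀L/6 = 6·4/6 = 4 kN
  R_B = w₀L/3 = 6·4/3 = 8 kN
Load 3 — uniform load w=11 kN/m over full span:
  R_A = wL/2 = 11·4/2 = 22 kN
  R_B = wL/2 = 11·4/2 = 22 kN
Superposition: R_A = 109/4 kN, R_B = 115/4 kN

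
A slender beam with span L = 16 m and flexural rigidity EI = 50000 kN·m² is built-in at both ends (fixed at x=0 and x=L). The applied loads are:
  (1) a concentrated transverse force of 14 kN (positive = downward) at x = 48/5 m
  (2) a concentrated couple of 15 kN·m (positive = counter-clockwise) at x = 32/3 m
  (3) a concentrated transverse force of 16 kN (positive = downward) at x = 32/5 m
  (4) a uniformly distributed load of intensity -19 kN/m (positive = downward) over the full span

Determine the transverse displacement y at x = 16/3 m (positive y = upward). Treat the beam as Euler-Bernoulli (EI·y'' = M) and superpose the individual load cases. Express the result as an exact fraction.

y(16/3) = 3947272/94921875 m

Load 1 — point force P=14 kN at a=48/5 m (b=L-a=32/5):
  y_1 = -Pb²x²(3aL-(3a+b)x)/(6L³EI)  [x≤a] = -14·(32/5)²·(16/3)²·(3·(48/5)·16-(3·(48/5)+(32/5))·(16/3))/(6·16³·50000) = -114688/31640625 m
Load 2 — applied couple M₀=15 kN·m at a=32/3 m (b=L-a=16/3):
  y_2 = (R_Ax³/6 - M_Ax²/2)/EI  [x≤a] with R_A=5/4, M_A=5 = ((5/4)·(16/3)³/6 - 5·(16/3)²/2)/50000 = -8/10125 m
Load 3 — point force P=16 kN at a=32/5 m (b=L-a=48/5):
  y_3 = -Pb²x²(3aL-(3a+b)x)/(6L³EI)  [x≤a] = -16·(48/5)²·(16/3)²·(3·(32/5)·16-(3·(32/5)+(48/5))·(16/3))/(6·16³·50000) = -2048/390625 m
Load 4 — uniform load w=-19 kN/m over full span:
  y_4 = -wx²(L-x)²/(24EI) = -(-19)·(16/3)²·(16-(16/3))²/(24·50000) = 38912/759375 m
Superposition: y = Σ y_i = 3947272/94921875 m ≈ 0.041584 m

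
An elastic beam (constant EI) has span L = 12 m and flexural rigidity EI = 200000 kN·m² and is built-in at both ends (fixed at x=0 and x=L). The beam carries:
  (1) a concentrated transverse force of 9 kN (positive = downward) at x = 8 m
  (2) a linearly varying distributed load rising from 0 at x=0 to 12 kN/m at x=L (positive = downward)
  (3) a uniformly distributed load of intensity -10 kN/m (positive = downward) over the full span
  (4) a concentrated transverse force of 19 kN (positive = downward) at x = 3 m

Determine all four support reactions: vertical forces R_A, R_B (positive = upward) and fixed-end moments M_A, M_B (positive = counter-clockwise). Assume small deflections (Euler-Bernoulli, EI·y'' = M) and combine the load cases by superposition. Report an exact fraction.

Load 1 — point force P=9 kN at a=8 m (b=L-a=4):
  R_A = Pb²(3a+b)/L³ = 9·4²·(3·8+4)/12³ = 7/3 kN
  M_A = Pab²/L² = 9·8·4²/12² = 8 kN·m
  R_B = Pa²(a+3b)/L³ = 9·8²·(8+3·4)/12³ = 20/3 kN
  M_B = -Pa²b/L² = -9·8²·4/12² = -16 kN·m
Load 2 — triangular load w₀=12 kN/m (0→w₀ over full span):
  R_A = 3w₀L/20 = 3·12·12/20 = 108/5 kN
  M_A = w₀L²/30 = 12·12²/30 = 288/5 kN·m
  R_B = 7w₀L/20 = 7·12·12/20 = 252/5 kN
  M_B = -w₀L²/20 = -12·12²/20 = -432/5 kN·m
Load 3 — uniform load w=-10 kN/m over full span:
  R_A = wL/2 = (-10)·12/2 = -60 kN
  M_A = wL²/12 = (-10)·12²/12 = -120 kN·m
  R_B = wL/2 = (-10)·12/2 = -60 kN
  M_B = -wL²/12 = -(-10)·12²/12 = 120 kN·m
Load 4 — point force P=19 kN at a=3 m (b=L-a=9):
  R_A = Pb²(3a+b)/L³ = 19·9²·(3·3+9)/12³ = 513/32 kN
  M_A = Pab²/L² = 19·3·9²/12² = 513/16 kN·m
  R_B = Pa²(a+3b)/L³ = 19·3²·(3+3·9)/12³ = 95/32 kN
  M_B = -Pa²b/L² = -19·3²·9/12² = -171/16 kN·m
Superposition: R_A = -9617/480 kN, M_A = -1787/80 kN·m, R_B = 17/480 kN, M_B = 553/80 kN·m

R_A = -9617/480 kN, M_A = -1787/80 kN·m, R_B = 17/480 kN, M_B = 553/80 kN·m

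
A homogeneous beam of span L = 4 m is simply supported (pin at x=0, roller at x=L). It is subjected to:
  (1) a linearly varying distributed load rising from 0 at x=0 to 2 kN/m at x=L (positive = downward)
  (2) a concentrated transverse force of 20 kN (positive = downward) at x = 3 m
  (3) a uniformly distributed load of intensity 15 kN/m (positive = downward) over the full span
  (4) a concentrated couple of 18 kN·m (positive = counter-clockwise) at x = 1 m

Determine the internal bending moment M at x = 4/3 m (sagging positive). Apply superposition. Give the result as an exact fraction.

Load 1 — triangular load w₀=2 kN/m (0→w₀ over full span):
  M_1 = w₀Lx/6 - w₀x³/(6L) = 2·4·(4/3)/6 - 2·(4/3)³/(6·4) = 128/81 kN·m
Load 2 — point force P=20 kN at a=3 m (b=L-a=1):
  M_2 = Pbx/L  [x≤a] = 20·1·(4/3)/4 = 20/3 kN·m
Load 3 — uniform load w=15 kN/m over full span:
  M_3 = wx(L-x)/2 = 15·(4/3)·(4-(4/3))/2 = 80/3 kN·m
Load 4 — applied couple M₀=18 kN·m at a=1 m (b=L-a=3):
  M_4 = M₀x/L - M₀  [x>a] = 18·(4/3)/4 - 18 = -12 kN·m
Superposition: M = Σ M_i = 1856/81 kN·m ≈ 22.913580 kN·m

M(4/3) = 1856/81 kN·m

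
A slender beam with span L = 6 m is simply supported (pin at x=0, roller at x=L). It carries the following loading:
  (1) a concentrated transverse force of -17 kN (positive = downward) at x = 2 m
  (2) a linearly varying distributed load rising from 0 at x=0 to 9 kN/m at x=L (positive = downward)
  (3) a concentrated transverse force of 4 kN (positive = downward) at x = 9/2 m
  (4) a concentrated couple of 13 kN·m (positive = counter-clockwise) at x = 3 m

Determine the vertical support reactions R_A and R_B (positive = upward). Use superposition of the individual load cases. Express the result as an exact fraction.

R_A = 5/6 kN, R_B = 79/6 kN

Load 1 — point force P=-17 kN at a=2 m (b=L-a=4):
  R_A = Pb/L = (-17)·4/6 = -34/3 kN
  R_B = Pa/L = (-17)·2/6 = -17/3 kN
Load 2 — triangular load w₀=9 kN/m (0→w₀ over full span):
  R_A = w₀L/6 = 9·6/6 = 9 kN
  R_B = w₀L/3 = 9·6/3 = 18 kN
Load 3 — point force P=4 kN at a=9/2 m (b=L-a=3/2):
  R_A = Pb/L = 4·(3/2)/6 = 1 kN
  R_B = Pa/L = 4·(9/2)/6 = 3 kN
Load 4 — applied couple M₀=13 kN·m at a=3 m (b=L-a=3):
  R_A = M₀/L = 13/6 kN
  R_B = -M₀/L = -13/6 kN
Superposition: R_A = 5/6 kN, R_B = 79/6 kN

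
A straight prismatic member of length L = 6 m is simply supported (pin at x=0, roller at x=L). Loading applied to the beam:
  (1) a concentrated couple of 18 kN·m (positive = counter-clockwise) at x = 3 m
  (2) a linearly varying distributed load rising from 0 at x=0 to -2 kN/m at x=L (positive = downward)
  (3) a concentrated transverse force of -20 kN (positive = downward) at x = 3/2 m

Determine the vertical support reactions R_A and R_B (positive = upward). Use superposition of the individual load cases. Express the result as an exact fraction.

R_A = -14 kN, R_B = -12 kN

Load 1 — applied couple M₀=18 kN·m at a=3 m (b=L-a=3):
  R_A = M₀/L = 18/6 = 3 kN
  R_B = -M₀/L = -18/6 = -3 kN
Load 2 — triangular load w₀=-2 kN/m (0→w₀ over full span):
  R_A = w₀L/6 = (-2)·6/6 = -2 kN
  R_B = w₀L/3 = (-2)·6/3 = -4 kN
Load 3 — point force P=-20 kN at a=3/2 m (b=L-a=9/2):
  R_A = Pb/L = (-20)·(9/2)/6 = -15 kN
  R_B = Pa/L = (-20)·(3/2)/6 = -5 kN
Superposition: R_A = -14 kN, R_B = -12 kN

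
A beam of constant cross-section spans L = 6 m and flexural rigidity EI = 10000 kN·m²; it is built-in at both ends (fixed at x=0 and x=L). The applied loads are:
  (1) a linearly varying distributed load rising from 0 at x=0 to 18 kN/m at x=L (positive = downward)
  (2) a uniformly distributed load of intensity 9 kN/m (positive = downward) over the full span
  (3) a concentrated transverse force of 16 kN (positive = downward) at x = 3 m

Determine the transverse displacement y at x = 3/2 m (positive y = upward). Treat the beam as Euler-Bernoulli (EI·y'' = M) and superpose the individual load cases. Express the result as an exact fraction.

Load 1 — triangular load w₀=18 kN/m (0→w₀ over full span):
  y_1 = -w₀x²(L-x)²(x+2L)/(120LEI) = -18·(3/2)²·(6-(3/2))²·((3/2)+2·6)/(120·6·10000) = -19683/12800000 m
Load 2 — uniform load w=9 kN/m over full span:
  y_2 = -wx²(L-x)²/(24EI) = -9·(3/2)²·(6-(3/2))²/(24·10000) = -2187/1280000 m
Load 3 — point force P=16 kN at a=3 m (b=L-a=3):
  y_3 = -Pb²x²(3aL-(3a+b)x)/(6L³EI)  [x≤a] = -16·3²·(3/2)²·(3·3·6-(3·3+3)·(3/2))/(6·6³·10000) = -9/10000 m
Superposition: y = Σ y_i = -53073/12800000 m ≈ -0.004146 m

y(3/2) = -53073/12800000 m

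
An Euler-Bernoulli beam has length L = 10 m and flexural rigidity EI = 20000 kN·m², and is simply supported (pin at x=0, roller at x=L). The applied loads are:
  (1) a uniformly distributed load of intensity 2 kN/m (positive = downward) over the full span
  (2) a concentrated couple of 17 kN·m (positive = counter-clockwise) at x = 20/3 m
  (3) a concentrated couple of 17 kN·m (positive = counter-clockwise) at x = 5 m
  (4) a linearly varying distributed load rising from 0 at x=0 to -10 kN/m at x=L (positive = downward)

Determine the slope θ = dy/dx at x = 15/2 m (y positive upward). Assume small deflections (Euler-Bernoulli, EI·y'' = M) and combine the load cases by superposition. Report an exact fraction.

θ(15/2) = -16633/4608000 rad

Load 1 — uniform load w=2 kN/m over full span:
  θ_1 = -w(L³-6Lx²+4x³)/(24EI) = -2·(10³-6·10·(15/2)²+4·(15/2)³)/(24·20000) = 11/3840 rad
Load 2 — applied couple M₀=17 kN·m at a=20/3 m (b=L-a=10/3):
  θ_2 = (M₀x²/(2L)-M₀(x-a)+C₁)/EI  [x>a] with C₁=M₀(3b²-L²)/(6L)=-170/9 = (17·(15/2)²/(2·10)-17·((15/2)-(20/3))+(-170/9))/20000 = 17/23040 rad
Load 3 — applied couple M₀=17 kN·m at a=5 m (b=L-a=5):
  θ_3 = (M₀x²/(2L)-M₀(x-a)+C₁)/EI  [x>a] with C₁=M₀(3b²-L²)/(6L)=-85/12 = (17·(15/2)²/(2·10)-17·((15/2)-5)+(-85/12))/20000 = -17/192000 rad
Load 4 — triangular load w₀=-10 kN/m (0→w₀ over full span):
  θ_4 = -w₀(7L⁴-30L²x²+15x⁴)/(360LEI) = -(-10)·(7·10⁴-30·10²·(15/2)²+15·(15/2)⁴)/(360·10·20000) = -1313/184320 rad
Superposition: θ = Σ θ_i = -16633/4608000 rad ≈ -0.003610 rad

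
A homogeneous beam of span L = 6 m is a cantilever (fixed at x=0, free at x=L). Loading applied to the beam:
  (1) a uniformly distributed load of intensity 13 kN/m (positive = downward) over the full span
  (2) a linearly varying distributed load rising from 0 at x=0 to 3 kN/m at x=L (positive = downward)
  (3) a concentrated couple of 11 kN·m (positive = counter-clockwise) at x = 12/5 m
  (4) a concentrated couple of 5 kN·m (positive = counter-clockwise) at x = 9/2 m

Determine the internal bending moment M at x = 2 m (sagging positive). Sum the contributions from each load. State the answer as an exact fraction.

M(2) = -320/3 kN·m

Load 1 — uniform load w=13 kN/m over full span:
  M_1 = -w(L-x)²/2 = -13·(6-2)²/2 = -104 kN·m
Load 2 — triangular load w₀=3 kN/m (0→w₀ over full span):
  M_2 = w₀Lx/2 - w₀L²/3 - w₀x³/(6L) = 3·6·2/2 - 3·6²/3 - 3·2³/(6·6) = -56/3 kN·m
Load 3 — applied couple M₀=11 kN·m at a=12/5 m (b=L-a=18/5):
  M_3 = M₀  [x≤a] = 11 = 11 kN·m
Load 4 — applied couple M₀=5 kN·m at a=9/2 m (b=L-a=3/2):
  M_4 = M₀  [x≤a] = 5 = 5 kN·m
Superposition: M = Σ M_i = -320/3 kN·m ≈ -106.666667 kN·m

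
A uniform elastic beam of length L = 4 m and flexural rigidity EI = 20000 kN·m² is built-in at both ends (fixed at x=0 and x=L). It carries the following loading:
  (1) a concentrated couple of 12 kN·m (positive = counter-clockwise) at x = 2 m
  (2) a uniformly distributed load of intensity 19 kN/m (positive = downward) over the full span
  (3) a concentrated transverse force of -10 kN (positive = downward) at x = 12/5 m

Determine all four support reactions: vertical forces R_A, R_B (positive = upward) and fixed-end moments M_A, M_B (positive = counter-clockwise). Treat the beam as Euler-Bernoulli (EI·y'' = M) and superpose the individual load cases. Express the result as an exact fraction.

R_A = 1949/50 kN, M_A = 1837/75 kN·m, R_B = 1351/50 kN, M_B = -1243/75 kN·m

Load 1 — applied couple M₀=12 kN·m at a=2 m (b=L-a=2):
  R_A = 6M₀ab/L³ = 6·12·2·2/4³ = 9/2 kN
  M_A = M₀b(2a-b)/L² = 12·2·(2·2-2)/4² = 3 kN·m
  R_B = -6M₀ab/L³ = -6·12·2·2/4³ = -9/2 kN
  M_B = M₀a(2b-a)/L² = 12·2·(2·2-2)/4² = 3 kN·m
Load 2 — uniform load w=19 kN/m over full span:
  R_A = wL/2 = 19·4/2 = 38 kN
  M_A = wL²/12 = 19·4²/12 = 76/3 kN·m
  R_B = wL/2 = 19·4/2 = 38 kN
  M_B = -wL²/12 = -19·4²/12 = -76/3 kN·m
Load 3 — point force P=-10 kN at a=12/5 m (b=L-a=8/5):
  R_A = Pb²(3a+b)/L³ = (-10)·(8/5)²·(3·(12/5)+(8/5))/4³ = -88/25 kN
  M_A = Pab²/L² = (-10)·(12/5)·(8/5)²/4² = -96/25 kN·m
  R_B = Pa²(a+3b)/L³ = (-10)·(12/5)²·((12/5)+3·(8/5))/4³ = -162/25 kN
  M_B = -Pa²b/L² = -(-10)·(12/5)²·(8/5)/4² = 144/25 kN·m
Superposition: R_A = 1949/50 kN, M_A = 1837/75 kN·m, R_B = 1351/50 kN, M_B = -1243/75 kN·m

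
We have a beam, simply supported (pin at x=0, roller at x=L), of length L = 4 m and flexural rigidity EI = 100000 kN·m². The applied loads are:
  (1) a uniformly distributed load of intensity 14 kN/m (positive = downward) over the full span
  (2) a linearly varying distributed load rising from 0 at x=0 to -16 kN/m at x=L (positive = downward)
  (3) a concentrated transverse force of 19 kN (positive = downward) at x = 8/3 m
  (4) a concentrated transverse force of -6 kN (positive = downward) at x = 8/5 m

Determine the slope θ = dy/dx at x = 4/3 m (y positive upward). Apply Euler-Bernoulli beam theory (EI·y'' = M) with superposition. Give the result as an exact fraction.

θ(4/3) = -51097/379687500 rad

Load 1 — uniform load w=14 kN/m over full span:
  θ_1 = -w(L³-6Lx²+4x³)/(24EI) = -14·(4³-6·4·(4/3)²+4·(4/3)³)/(24·100000) = -91/506250 rad
Load 2 — triangular load w₀=-16 kN/m (0→w₀ over full span):
  θ_2 = -w₀(7L⁴-30L²x²+15x⁴)/(360LEI) = -(-16)·(7·4⁴-30·4²·(4/3)²+15·(4/3)⁴)/(360·4·100000) = 416/3796875 rad
Load 3 — point force P=19 kN at a=8/3 m (b=L-a=4/3):
  θ_3 = -Pb(L²-b²-3x²)/(6LEI)  [x≤a] = -19·(4/3)·(4²-(4/3)²-3·(4/3)²)/(6·4·100000) = -19/202500 rad
Load 4 — point force P=-6 kN at a=8/5 m (b=L-a=12/5):
  θ_4 = -Pb(L²-b²-3x²)/(6LEI)  [x≤a] = -(-6)·(12/5)·(4²-(12/5)²-3·(4/3)²)/(6·4·100000) = 23/781250 rad
Superposition: θ = Σ θ_i = -51097/379687500 rad ≈ -0.000135 rad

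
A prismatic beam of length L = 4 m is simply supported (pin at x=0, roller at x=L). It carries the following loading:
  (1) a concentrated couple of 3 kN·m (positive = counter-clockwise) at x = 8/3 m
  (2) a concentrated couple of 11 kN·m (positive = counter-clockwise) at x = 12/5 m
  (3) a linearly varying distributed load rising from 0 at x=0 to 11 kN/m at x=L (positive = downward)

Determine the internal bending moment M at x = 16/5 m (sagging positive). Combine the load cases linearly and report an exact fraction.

M(16/5) = 706/125 kN·m

Load 1 — applied couple M₀=3 kN·m at a=8/3 m (b=L-a=4/3):
  M_1 = M₀x/L - M₀  [x>a] = 3·(16/5)/4 - 3 = -3/5 kN·m
Load 2 — applied couple M₀=11 kN·m at a=12/5 m (b=L-a=8/5):
  M_2 = M₀x/L - M₀  [x>a] = 11·(16/5)/4 - 11 = -11/5 kN·m
Load 3 — triangular load w₀=11 kN/m (0→w₀ over full span):
  M_3 = w₀Lx/6 - w₀x³/(6L) = 11·4·(16/5)/6 - 11·(16/5)³/(6·4) = 1056/125 kN·m
Superposition: M = Σ M_i = 706/125 kN·m ≈ 5.648000 kN·m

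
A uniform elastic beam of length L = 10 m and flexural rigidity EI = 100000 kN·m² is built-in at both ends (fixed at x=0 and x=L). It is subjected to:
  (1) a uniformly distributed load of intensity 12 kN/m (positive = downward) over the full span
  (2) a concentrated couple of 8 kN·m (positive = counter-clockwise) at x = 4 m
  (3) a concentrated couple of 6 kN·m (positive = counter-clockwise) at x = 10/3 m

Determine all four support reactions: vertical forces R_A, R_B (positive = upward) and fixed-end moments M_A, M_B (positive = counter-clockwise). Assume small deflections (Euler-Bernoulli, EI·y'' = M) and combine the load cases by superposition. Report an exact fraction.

R_A = 7744/125 kN, M_A = 2524/25 kN·m, R_B = 7256/125 kN, M_B = -2386/25 kN·m

Load 1 — uniform load w=12 kN/m over full span:
  R_A = wL/2 = 12·10/2 = 60 kN
  M_A = wL²/12 = 12·10²/12 = 100 kN·m
  R_B = wL/2 = 12·10/2 = 60 kN
  M_B = -wL²/12 = -12·10²/12 = -100 kN·m
Load 2 — applied couple M₀=8 kN·m at a=4 m (b=L-a=6):
  R_A = 6M₀ab/L³ = 6·8·4·6/10³ = 144/125 kN
  M_A = M₀b(2a-b)/L² = 8·6·(2·4-6)/10² = 24/25 kN·m
  R_B = -6M₀ab/L³ = -6·8·4·6/10³ = -144/125 kN
  M_B = M₀a(2b-a)/L² = 8·4·(2·6-4)/10² = 64/25 kN·m
Load 3 — applied couple M₀=6 kN·m at a=10/3 m (b=L-a=20/3):
  R_A = 6M₀ab/L³ = 6·6·(10/3)·(20/3)/10³ = 4/5 kN
  M_A = M₀b(2a-b)/L² = 6·(20/3)·(2·(10/3)-(20/3))/10² = 0 kN·m
  R_B = -6M₀ab/L³ = -6·6·(10/3)·(20/3)/10³ = -4/5 kN
  M_B = M₀a(2b-a)/L² = 6·(10/3)·(2·(20/3)-(10/3))/10² = 2 kN·m
Superposition: R_A = 7744/125 kN, M_A = 2524/25 kN·m, R_B = 7256/125 kN, M_B = -2386/25 kN·m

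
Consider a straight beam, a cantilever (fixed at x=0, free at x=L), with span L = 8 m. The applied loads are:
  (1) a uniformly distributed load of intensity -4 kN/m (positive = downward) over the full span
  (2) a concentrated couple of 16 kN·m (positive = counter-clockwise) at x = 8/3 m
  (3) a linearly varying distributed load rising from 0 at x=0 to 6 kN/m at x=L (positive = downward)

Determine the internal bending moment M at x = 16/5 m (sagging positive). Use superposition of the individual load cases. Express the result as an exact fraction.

Load 1 — uniform load w=-4 kN/m over full span:
  M_1 = -w(L-x)²/2 = -(-4)·(8-(16/5))²/2 = 1152/25 kN·m
Load 2 — applied couple M₀=16 kN·m at a=8/3 m (b=L-a=16/3):
  M_2 = 0  [x>a] = 0 kN·m
Load 3 — triangular load w₀=6 kN/m (0→w₀ over full span):
  M_3 = w₀Lx/2 - w₀L²/3 - w₀x³/(6L) = 6·8·(16/5)/2 - 6·8²/3 - 6·(16/5)³/(6·8) = -6912/125 kN·m
Superposition: M = Σ M_i = -1152/125 kN·m ≈ -9.216000 kN·m

M(16/5) = -1152/125 kN·m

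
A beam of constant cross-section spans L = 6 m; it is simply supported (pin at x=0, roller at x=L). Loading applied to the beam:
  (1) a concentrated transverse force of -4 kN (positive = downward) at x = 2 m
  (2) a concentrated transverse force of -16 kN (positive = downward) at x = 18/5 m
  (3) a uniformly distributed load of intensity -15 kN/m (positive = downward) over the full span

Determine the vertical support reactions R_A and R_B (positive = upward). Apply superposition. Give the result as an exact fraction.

R_A = -811/15 kN, R_B = -839/15 kN

Load 1 — point force P=-4 kN at a=2 m (b=L-a=4):
  R_A = Pb/L = (-4)·4/6 = -8/3 kN
  R_B = Pa/L = (-4)·2/6 = -4/3 kN
Load 2 — point force P=-16 kN at a=18/5 m (b=L-a=12/5):
  R_A = Pb/L = (-16)·(12/5)/6 = -32/5 kN
  R_B = Pa/L = (-16)·(18/5)/6 = -48/5 kN
Load 3 — uniform load w=-15 kN/m over full span:
  R_A = wL/2 = (-15)·6/2 = -45 kN
  R_B = wL/2 = (-15)·6/2 = -45 kN
Superposition: R_A = -811/15 kN, R_B = -839/15 kN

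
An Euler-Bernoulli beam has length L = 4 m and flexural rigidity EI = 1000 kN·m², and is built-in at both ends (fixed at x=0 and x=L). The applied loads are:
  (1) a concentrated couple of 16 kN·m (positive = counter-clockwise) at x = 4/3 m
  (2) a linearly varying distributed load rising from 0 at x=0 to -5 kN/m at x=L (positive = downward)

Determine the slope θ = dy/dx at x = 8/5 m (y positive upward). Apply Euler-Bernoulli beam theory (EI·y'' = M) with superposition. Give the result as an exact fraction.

Load 1 — applied couple M₀=16 kN·m at a=4/3 m (b=L-a=8/3):
  θ_1 = (R_Ax²/2 - M_Ax - M₀(x-a))/EI  [x>a] with R_A=16/3, M_A=0 = ((16/3)·(8/5)²/2 - 0·(8/5) - 16·((8/5)-(4/3)))/1000 = 8/3125 rad
Load 2 — triangular load w₀=-5 kN/m (0→w₀ over full span):
  θ_2 = -w₀(2x(L-x)(L-2x)(x+2L)+x²(L-x)²)/(120LEI) = -(-5)·(2·(8/5)·(4-(8/5))·(4-2·(8/5))·((8/5)+2·4)+(8/5)²·(4-(8/5))²)/(120·4·1000) = 12/15625 rad
Superposition: θ = Σ θ_i = 52/15625 rad ≈ 0.003328 rad

θ(8/5) = 52/15625 rad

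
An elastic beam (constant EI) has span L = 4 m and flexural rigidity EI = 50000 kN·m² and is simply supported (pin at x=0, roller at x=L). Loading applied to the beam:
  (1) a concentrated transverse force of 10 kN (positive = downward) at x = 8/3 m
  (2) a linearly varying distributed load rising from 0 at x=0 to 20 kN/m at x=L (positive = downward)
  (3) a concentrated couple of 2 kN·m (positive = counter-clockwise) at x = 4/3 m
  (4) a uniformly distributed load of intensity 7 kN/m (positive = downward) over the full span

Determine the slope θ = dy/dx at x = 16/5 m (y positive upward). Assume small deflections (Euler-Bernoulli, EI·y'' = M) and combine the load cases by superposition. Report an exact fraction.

Load 1 — point force P=10 kN at a=8/3 m (b=L-a=4/3):
  θ_1 = -Pa(2L²-6Lx+3x²+a²)/(6LEI)  [x>a] = -10·(8/3)·(2·4²-6·4·(16/5)+3·(16/5)²+(8/3)²)/(6·4·50000) = 196/1265625 rad
Load 2 — triangular load w₀=20 kN/m (0→w₀ over full span):
  θ_2 = -w₀(7L⁴-30L²x²+15x⁴)/(360LEI) = -20·(7·4⁴-30·4²·(16/5)²+15·(16/5)⁴)/(360·4·50000) = 1514/3515625 rad
Load 3 — applied couple M₀=2 kN·m at a=4/3 m (b=L-a=8/3):
  θ_3 = (M₀x²/(2L)-M₀(x-a)+C₁)/EI  [x>a] with C₁=M₀(3b²-L²)/(6L)=4/9 = (2·(16/5)²/(2·4)-2·((16/5)-(4/3))+(4/9))/50000 = -41/2812500 rad
Load 4 — uniform load w=7 kN/m over full span:
  θ_4 = -w(L³-6Lx²+4x³)/(24EI) = -7·(4³-6·4·(16/5)²+4·(16/5)³)/(24·50000) = 231/781250 rad
Superposition: θ = Σ θ_i = 109681/126562500 rad ≈ 0.000867 rad

θ(16/5) = 109681/126562500 rad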